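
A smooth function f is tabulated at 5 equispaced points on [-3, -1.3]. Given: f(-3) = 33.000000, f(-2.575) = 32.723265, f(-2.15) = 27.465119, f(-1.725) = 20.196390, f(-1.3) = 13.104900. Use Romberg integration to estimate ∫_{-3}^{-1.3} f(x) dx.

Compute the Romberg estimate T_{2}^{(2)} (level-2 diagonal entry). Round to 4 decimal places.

T_{0}^{(0)} (trapezoid, 1 panel, h=1.7000): 39.189165
T_{1}^{(0)} (trapezoid, 2 panels, h=0.8500): 42.939934
T_{2}^{(0)} (trapezoid, 4 panels, h=0.4250): 43.960820
T_{1}^{(1)} = 42.939934 + (42.939934 − 39.189165)/3 = 44.190190
T_{2}^{(1)} = 43.960820 + (43.960820 − 42.939934)/3 = 44.301115
T_{2}^{(2)} = 44.301115 + (44.301115 − 44.190190)/15 = 44.308510

44.3085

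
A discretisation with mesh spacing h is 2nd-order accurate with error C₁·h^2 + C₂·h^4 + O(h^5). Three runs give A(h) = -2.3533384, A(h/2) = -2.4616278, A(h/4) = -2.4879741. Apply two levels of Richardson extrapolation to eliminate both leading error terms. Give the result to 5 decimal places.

First eliminate the h^2 term (factor 2^2 = 4):
  B₁ = (4·(-2.4616278) − (-2.3533384))/3 = -2.4977243
  B₂ = (4·(-2.4879741) − (-2.4616278))/3 = -2.4967562
Then eliminate the h^4 term (factor 2^4 = 16):
  (16·(-2.4967562) − (-2.4977243))/15 = -2.4966917

-2.49669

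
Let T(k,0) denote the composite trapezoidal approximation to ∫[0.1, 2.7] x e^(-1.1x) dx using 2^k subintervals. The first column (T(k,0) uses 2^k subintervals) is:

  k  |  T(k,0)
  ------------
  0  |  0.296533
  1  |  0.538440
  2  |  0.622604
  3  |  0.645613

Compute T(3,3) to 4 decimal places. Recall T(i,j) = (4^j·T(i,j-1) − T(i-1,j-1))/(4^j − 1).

0.6535

Richardson extrapolation on the trapezoidal column (denominator 4−1=3):
T(1,1) = 0.538440 + (0.538440 − 0.296533)/3 = 0.619076
T(2,1) = (4·0.622604 − 0.538440) / 3 = 0.650659
T(3,1) = (4·0.645613 − 0.622604) / 3 = 0.653283
T(2,2) = (16·0.650659 − 0.619076) / 15 = 0.652765
T(3,2) = 0.653283 + (0.653283 − 0.650659)/15 = 0.653458
T(3,3) = (64·0.653458 − 0.652765) / 63 = 0.653469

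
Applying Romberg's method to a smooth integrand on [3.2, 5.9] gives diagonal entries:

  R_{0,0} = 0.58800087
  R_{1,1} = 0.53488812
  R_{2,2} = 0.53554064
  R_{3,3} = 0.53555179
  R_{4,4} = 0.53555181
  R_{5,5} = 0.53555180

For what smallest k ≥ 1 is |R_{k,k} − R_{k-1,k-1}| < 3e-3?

k = 2

|R_{1,1} − R_{0,0}| = 0.05311275 ≥ 3e-3
|R_{2,2} − R_{1,1}| = 0.00065252 < 3e-3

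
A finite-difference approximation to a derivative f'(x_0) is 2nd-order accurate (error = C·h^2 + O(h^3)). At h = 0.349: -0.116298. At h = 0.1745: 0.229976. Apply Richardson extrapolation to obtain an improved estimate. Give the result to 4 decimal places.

0.3454

The leading error scales as h^2; refining by a factor of 2 reduces it by 2^2 = 4.
Extrapolated value = (4·A(h/2) − A(h)) / (4 − 1)
= (4·0.229976 − (-0.116298)) / 3
= 1.036202 / 3 = 0.345401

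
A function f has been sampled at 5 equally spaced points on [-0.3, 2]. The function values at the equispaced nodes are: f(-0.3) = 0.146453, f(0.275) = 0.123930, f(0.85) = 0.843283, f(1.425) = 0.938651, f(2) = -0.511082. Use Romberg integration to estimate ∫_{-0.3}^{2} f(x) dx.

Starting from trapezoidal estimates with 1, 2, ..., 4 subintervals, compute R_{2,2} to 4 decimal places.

1.0623

R_{0,0} (trapezoid, 1 panel, h=2.3000): -0.419323
R_{1,0} (trapezoid, 2 panels, h=1.1500): 0.760114
R_{2,0} (trapezoid, 4 panels, h=0.5750): 0.991041
R_{1,1} = 0.760114 + (0.760114 − (-0.419323))/3 = 1.153260
R_{2,1} = 0.991041 + (0.991041 − 0.760114)/3 = 1.068017
R_{2,2} = 1.068017 + (1.068017 − 1.153260)/15 = 1.062334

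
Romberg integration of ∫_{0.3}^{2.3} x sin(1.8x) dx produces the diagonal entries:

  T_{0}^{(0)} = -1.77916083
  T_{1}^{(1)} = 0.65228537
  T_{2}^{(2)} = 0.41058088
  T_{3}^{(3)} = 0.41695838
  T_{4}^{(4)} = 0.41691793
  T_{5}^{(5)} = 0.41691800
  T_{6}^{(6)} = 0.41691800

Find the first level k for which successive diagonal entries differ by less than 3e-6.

|T_{1}^{(1)} − T_{0}^{(0)}| = 2.43144620 ≥ 3e-6
|T_{2}^{(2)} − T_{1}^{(1)}| = 0.24170449 ≥ 3e-6
|T_{3}^{(3)} − T_{2}^{(2)}| = 0.00637750 ≥ 3e-6
|T_{4}^{(4)} − T_{3}^{(3)}| = 0.00004045 ≥ 3e-6
|T_{5}^{(5)} − T_{4}^{(4)}| = 0.00000007 < 3e-6

k = 5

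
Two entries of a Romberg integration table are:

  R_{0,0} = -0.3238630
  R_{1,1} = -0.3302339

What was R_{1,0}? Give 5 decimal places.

-0.32864

From R_{1,1} = (4·R_{1,0} − R_{0,0})/3, solve for R_{1,0}:
4·R_{1,0} = 3·(-0.3302339) + (-0.3238630) = -1.3145647
R_{1,0} = -0.3286412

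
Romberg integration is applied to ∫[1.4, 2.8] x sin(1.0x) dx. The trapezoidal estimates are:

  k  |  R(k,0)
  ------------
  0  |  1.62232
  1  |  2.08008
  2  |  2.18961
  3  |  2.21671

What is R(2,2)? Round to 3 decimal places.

R(1,1) = (4·2.08008 − 1.62232) / 3 = 2.23267
R(2,1) = (4·2.18961 − 2.08008) / 3 = 2.22612
R(2,2) = 2.22612 + (2.22612 − 2.23267)/15 = 2.22568

2.226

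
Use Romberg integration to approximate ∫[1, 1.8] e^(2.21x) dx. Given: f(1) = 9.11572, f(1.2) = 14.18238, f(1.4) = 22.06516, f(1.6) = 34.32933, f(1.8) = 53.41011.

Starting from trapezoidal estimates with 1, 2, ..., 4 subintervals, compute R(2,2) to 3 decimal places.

R(0,0) (trapezoid, 1 panel, h=0.8000): 25.01033
R(1,0) (trapezoid, 2 panels, h=0.4000): 21.33123
R(2,0) (trapezoid, 4 panels, h=0.2000): 20.36796
R(1,1) = 21.33123 + (21.33123 − 25.01033)/3 = 20.10486
R(2,1) = 20.36796 + (20.36796 − 21.33123)/3 = 20.04687
R(2,2) = 20.04687 + (20.04687 − 20.10486)/15 = 20.04300

20.043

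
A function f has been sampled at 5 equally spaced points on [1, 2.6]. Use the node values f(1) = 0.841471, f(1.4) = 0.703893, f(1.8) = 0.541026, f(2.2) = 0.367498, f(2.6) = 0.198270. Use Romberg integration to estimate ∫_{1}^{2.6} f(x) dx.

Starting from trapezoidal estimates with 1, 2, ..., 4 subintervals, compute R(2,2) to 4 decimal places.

R(0,0) (trapezoid, 1 panel, h=1.6000): 0.831793
R(1,0) (trapezoid, 2 panels, h=0.8000): 0.848717
R(2,0) (trapezoid, 4 panels, h=0.4000): 0.852915
R(1,1) = 0.848717 + (0.848717 − 0.831793)/3 = 0.854358
R(2,1) = 0.852915 + (0.852915 − 0.848717)/3 = 0.854314
R(2,2) = 0.854314 + (0.854314 − 0.854358)/15 = 0.854311

0.8543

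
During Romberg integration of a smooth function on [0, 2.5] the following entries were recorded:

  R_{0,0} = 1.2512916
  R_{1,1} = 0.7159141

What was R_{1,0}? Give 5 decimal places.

0.84976

From R_{1,1} = (4·R_{1,0} − R_{0,0})/3, solve for R_{1,0}:
4·R_{1,0} = 3·0.7159141 + 1.2512916 = 3.3990339
R_{1,0} = 0.8497585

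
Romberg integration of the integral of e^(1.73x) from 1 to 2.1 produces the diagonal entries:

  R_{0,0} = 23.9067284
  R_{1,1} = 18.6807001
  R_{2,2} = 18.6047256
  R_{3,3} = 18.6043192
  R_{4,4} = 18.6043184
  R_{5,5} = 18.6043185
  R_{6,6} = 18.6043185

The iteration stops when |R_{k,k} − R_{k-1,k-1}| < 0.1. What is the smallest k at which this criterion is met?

|R_{1,1} − R_{0,0}| = 5.2260283 ≥ 0.1
|R_{2,2} − R_{1,1}| = 0.0759745 < 0.1

k = 2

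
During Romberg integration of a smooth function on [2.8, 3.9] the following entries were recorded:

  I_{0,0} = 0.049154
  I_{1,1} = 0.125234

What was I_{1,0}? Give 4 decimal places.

From I_{1,1} = (4·I_{1,0} − I_{0,0})/3, solve for I_{1,0}:
4·I_{1,0} = 3·0.125234 + 0.049154 = 0.424856
I_{1,0} = 0.106214

0.1062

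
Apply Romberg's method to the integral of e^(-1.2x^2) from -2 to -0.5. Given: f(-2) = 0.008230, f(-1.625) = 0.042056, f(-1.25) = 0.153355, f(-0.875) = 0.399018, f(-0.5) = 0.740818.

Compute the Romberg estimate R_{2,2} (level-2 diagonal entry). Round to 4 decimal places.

R_{0,0} (trapezoid, 1 panel, h=1.5000): 0.561786
R_{1,0} (trapezoid, 2 panels, h=0.7500): 0.395909
R_{2,0} (trapezoid, 4 panels, h=0.3750): 0.363357
R_{1,1} = 0.395909 + (0.395909 − 0.561786)/3 = 0.340617
R_{2,1} = 0.363357 + (0.363357 − 0.395909)/3 = 0.352506
R_{2,2} = 0.352506 + (0.352506 − 0.340617)/15 = 0.353299

0.3533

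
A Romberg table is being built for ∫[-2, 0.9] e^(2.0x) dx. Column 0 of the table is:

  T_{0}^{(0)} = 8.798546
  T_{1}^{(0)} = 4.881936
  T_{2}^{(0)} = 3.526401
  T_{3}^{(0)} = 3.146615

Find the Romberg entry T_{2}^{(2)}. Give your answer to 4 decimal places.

3.0411

T_{1}^{(1)} = (4·4.881936 − 8.798546) / 3 = 3.576399
T_{2}^{(1)} = 3.526401 + (3.526401 − 4.881936)/3 = 3.074556
T_{2}^{(2)} = 3.074556 + (3.074556 − 3.576399)/15 = 3.041100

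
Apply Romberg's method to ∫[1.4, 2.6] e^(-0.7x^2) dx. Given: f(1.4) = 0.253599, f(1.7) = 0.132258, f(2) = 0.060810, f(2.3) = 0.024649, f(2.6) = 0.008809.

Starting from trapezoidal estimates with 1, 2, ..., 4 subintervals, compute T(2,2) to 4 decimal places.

0.1012

T(0,0) (trapezoid, 1 panel, h=1.2000): 0.157445
T(1,0) (trapezoid, 2 panels, h=0.6000): 0.115208
T(2,0) (trapezoid, 4 panels, h=0.3000): 0.104676
T(1,1) = 0.115208 + (0.115208 − 0.157445)/3 = 0.101129
T(2,1) = 0.104676 + (0.104676 − 0.115208)/3 = 0.101165
T(2,2) = 0.101165 + (0.101165 − 0.101129)/15 = 0.101167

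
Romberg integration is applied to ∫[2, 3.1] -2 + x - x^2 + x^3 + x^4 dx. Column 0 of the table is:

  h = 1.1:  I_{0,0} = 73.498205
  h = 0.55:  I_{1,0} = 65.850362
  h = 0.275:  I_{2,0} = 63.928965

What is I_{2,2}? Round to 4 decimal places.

Richardson extrapolation on the trapezoidal column (denominator 4−1=3):
I_{1,1} = 65.850362 + (65.850362 − 73.498205)/3 = 63.301081
I_{2,1} = (4·63.928965 − 65.850362) / 3 = 63.288499
I_{2,2} = (16·63.288499 − 63.301081) / 15 = 63.287660

63.2877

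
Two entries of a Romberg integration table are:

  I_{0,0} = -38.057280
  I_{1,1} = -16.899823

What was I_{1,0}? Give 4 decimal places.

-22.1892

From I_{1,1} = (4·I_{1,0} − I_{0,0})/3, solve for I_{1,0}:
4·I_{1,0} = 3·(-16.899823) + (-38.057280) = -88.756749
I_{1,0} = -22.189187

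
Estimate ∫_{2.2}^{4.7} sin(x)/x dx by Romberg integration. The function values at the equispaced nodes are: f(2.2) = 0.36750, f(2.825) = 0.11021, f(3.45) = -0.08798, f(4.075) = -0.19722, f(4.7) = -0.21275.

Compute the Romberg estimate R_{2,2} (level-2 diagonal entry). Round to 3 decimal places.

R_{0,0} (trapezoid, 1 panel, h=2.5000): 0.19344
R_{1,0} (trapezoid, 2 panels, h=1.2500): -0.01326
R_{2,0} (trapezoid, 4 panels, h=0.6250): -0.06101
R_{1,1} = -0.01326 + (-0.01326 − 0.19344)/3 = -0.08216
R_{2,1} = -0.06101 + (-0.06101 − (-0.01326))/3 = -0.07693
R_{2,2} = -0.07693 + (-0.07693 − (-0.08216))/15 = -0.07658

-0.077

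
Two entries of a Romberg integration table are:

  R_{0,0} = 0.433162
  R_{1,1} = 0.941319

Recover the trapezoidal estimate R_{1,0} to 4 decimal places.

0.8143

From R_{1,1} = (4·R_{1,0} − R_{0,0})/3, solve for R_{1,0}:
4·R_{1,0} = 3·0.941319 + 0.433162 = 3.257119
R_{1,0} = 0.814280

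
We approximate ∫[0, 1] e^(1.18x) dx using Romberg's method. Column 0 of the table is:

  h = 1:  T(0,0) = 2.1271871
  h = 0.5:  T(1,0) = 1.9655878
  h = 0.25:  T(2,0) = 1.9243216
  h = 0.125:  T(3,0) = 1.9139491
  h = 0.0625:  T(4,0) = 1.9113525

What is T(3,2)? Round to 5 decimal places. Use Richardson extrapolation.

1.91049

T(2,1) = 1.9243216 + (1.9243216 − 1.9655878)/3 = 1.9105662
T(3,1) = 1.9139491 + (1.9139491 − 1.9243216)/3 = 1.9104916
T(3,2) = (16·1.9104916 − 1.9105662) / 15 = 1.9104866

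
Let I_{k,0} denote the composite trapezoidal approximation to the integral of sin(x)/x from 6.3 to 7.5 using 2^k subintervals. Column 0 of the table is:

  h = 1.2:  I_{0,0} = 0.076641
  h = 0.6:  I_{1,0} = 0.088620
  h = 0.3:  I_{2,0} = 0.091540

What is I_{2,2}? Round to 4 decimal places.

0.0925

I_{1,1} = 0.088620 + (0.088620 − 0.076641)/3 = 0.092613
I_{2,1} = (4·0.091540 − 0.088620) / 3 = 0.092513
I_{2,2} = (16·0.092513 − 0.092613) / 15 = 0.092506
(Column j=1 coincides with Simpson's rule on the same nodes.)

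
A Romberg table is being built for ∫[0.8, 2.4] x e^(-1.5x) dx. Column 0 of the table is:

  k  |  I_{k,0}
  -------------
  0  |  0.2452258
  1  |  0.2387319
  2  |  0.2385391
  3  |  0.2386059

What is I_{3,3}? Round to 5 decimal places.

0.23864

I_{1,1} = 0.2387319 + (0.2387319 − 0.2452258)/3 = 0.2365673
I_{2,1} = (4·0.2385391 − 0.2387319) / 3 = 0.2384748
I_{3,1} = 0.2386059 + (0.2386059 − 0.2385391)/3 = 0.2386282
I_{2,2} = 0.2384748 + (0.2384748 − 0.2365673)/15 = 0.2386020
I_{3,2} = 0.2386282 + (0.2386282 − 0.2384748)/15 = 0.2386384
I_{3,3} = (64·0.2386384 − 0.2386020) / 63 = 0.2386390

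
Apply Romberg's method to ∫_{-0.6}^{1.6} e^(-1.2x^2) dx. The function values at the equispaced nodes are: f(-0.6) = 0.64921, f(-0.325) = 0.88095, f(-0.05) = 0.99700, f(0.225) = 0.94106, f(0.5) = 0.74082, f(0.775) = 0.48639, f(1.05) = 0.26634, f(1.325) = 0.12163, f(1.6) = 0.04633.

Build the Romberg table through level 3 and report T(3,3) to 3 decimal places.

T(0,0) (trapezoid, 1 panel, h=2.2000): 0.76509
T(1,0) (trapezoid, 2 panels, h=1.1000): 1.19745
T(2,0) (trapezoid, 4 panels, h=0.5500): 1.29356
T(3,0) (trapezoid, 8 panels, h=0.2750): 1.31504
T(1,1) = 1.19745 + (1.19745 − 0.76509)/3 = 1.34157
T(2,1) = 1.29356 + (1.29356 − 1.19745)/3 = 1.32560
T(3,1) = 1.31504 + (1.31504 − 1.29356)/3 = 1.32220
T(2,2) = 1.32560 + (1.32560 − 1.34157)/15 = 1.32454
T(3,2) = 1.32220 + (1.32220 − 1.32560)/15 = 1.32197
T(3,3) = 1.32197 + (1.32197 − 1.32454)/63 = 1.32193

1.322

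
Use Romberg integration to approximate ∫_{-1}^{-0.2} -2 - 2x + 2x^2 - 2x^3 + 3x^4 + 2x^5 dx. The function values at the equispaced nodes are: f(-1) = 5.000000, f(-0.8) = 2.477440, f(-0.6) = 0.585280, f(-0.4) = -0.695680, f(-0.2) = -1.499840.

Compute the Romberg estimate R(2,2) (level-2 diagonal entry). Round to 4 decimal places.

0.7870

R(0,0) (trapezoid, 1 panel, h=0.8000): 1.400064
R(1,0) (trapezoid, 2 panels, h=0.4000): 0.934144
R(2,0) (trapezoid, 4 panels, h=0.2000): 0.823424
R(1,1) = 0.934144 + (0.934144 − 1.400064)/3 = 0.778837
R(2,1) = 0.823424 + (0.823424 − 0.934144)/3 = 0.786517
R(2,2) = 0.786517 + (0.786517 − 0.778837)/15 = 0.787029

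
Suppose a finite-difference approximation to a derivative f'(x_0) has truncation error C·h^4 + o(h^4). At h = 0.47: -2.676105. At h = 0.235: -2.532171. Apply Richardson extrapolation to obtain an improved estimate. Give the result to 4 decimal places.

The leading error scales as h^4; refining by a factor of 2 reduces it by 2^4 = 16.
Extrapolated value = (16·A(h/2) − A(h)) / (16 − 1)
= (16·(-2.532171) − (-2.676105)) / 15
= -37.838631 / 15 = -2.522575

-2.5226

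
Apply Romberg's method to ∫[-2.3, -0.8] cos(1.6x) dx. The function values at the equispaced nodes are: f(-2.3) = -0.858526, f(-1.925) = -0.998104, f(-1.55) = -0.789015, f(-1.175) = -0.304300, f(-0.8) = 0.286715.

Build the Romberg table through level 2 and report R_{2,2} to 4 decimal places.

-0.9191

R_{0,0} (trapezoid, 1 panel, h=1.5000): -0.428858
R_{1,0} (trapezoid, 2 panels, h=0.7500): -0.806190
R_{2,0} (trapezoid, 4 panels, h=0.3750): -0.891497
R_{1,1} = -0.806190 + (-0.806190 − (-0.428858))/3 = -0.931967
R_{2,1} = -0.891497 + (-0.891497 − (-0.806190))/3 = -0.919933
R_{2,2} = -0.919933 + (-0.919933 − (-0.931967))/15 = -0.919131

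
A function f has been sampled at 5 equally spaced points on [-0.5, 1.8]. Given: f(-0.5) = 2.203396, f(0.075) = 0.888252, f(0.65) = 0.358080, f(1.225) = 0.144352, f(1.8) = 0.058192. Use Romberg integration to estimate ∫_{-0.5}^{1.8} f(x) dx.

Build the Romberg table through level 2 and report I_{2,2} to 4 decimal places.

1.3588

I_{0,0} (trapezoid, 1 panel, h=2.3000): 2.600826
I_{1,0} (trapezoid, 2 panels, h=1.1500): 1.712205
I_{2,0} (trapezoid, 4 panels, h=0.5750): 1.449850
I_{1,1} = 1.712205 + (1.712205 − 2.600826)/3 = 1.415998
I_{2,1} = 1.449850 + (1.449850 − 1.712205)/3 = 1.362398
I_{2,2} = 1.362398 + (1.362398 − 1.415998)/15 = 1.358825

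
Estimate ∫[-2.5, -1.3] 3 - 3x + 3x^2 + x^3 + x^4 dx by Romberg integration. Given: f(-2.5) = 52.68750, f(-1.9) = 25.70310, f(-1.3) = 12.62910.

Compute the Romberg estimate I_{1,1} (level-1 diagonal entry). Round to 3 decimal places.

33.626

I_{0,0} (trapezoid, 1 panel, h=1.2000): 39.18996
I_{1,0} (trapezoid, 2 panels, h=0.6000): 35.01684
I_{1,1} = 35.01684 + (35.01684 − 39.18996)/3 = 33.62580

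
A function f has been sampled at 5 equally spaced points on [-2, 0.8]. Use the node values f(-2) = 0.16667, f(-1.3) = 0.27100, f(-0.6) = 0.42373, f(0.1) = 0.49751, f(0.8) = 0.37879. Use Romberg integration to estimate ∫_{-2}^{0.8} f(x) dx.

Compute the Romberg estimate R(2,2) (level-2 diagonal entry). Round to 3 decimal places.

R(0,0) (trapezoid, 1 panel, h=2.8000): 0.76364
R(1,0) (trapezoid, 2 panels, h=1.4000): 0.97504
R(2,0) (trapezoid, 4 panels, h=0.7000): 1.02548
R(1,1) = 0.97504 + (0.97504 − 0.76364)/3 = 1.04551
R(2,1) = 1.02548 + (1.02548 − 0.97504)/3 = 1.04229
R(2,2) = 1.04229 + (1.04229 − 1.04551)/15 = 1.04208

1.042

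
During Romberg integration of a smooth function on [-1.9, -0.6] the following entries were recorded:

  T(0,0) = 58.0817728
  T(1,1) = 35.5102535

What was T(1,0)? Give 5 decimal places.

41.15313

From T(1,1) = (4·T(1,0) − T(0,0))/3, solve for T(1,0):
4·T(1,0) = 3·35.5102535 + 58.0817728 = 164.6125333
T(1,0) = 41.1531333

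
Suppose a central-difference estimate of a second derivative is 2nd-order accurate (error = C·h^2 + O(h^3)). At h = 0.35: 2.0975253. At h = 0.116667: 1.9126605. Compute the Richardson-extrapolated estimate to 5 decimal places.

Extrapolated value = (9·A(h/3) − A(h)) / (9 − 1)
= (9·1.9126605 − 2.0975253) / 8
= 15.1164192 / 8 = 1.8895524

1.88955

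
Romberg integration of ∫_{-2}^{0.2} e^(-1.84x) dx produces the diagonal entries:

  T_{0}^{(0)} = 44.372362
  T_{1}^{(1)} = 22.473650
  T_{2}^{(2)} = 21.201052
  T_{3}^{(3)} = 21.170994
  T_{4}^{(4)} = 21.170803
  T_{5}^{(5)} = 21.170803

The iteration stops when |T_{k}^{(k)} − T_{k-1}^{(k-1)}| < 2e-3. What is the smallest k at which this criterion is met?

|T_{1}^{(1)} − T_{0}^{(0)}| = 21.898712 ≥ 2e-3
|T_{2}^{(2)} − T_{1}^{(1)}| = 1.272598 ≥ 2e-3
|T_{3}^{(3)} − T_{2}^{(2)}| = 0.030058 ≥ 2e-3
|T_{4}^{(4)} − T_{3}^{(3)}| = 0.000191 < 2e-3

k = 4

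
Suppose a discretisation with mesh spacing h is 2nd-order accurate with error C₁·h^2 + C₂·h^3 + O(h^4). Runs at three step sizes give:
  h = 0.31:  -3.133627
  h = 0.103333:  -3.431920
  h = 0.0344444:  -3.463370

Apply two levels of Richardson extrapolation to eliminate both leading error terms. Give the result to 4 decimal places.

First eliminate the h^2 term (factor 3^2 = 9):
  B₁ = (9·(-3.431920) − (-3.133627))/8 = -3.469207
  B₂ = (9·(-3.463370) − (-3.431920))/8 = -3.467301
Then eliminate the h^3 term (factor 3^3 = 27):
  (27·(-3.467301) − (-3.469207))/26 = -3.467228

-3.4672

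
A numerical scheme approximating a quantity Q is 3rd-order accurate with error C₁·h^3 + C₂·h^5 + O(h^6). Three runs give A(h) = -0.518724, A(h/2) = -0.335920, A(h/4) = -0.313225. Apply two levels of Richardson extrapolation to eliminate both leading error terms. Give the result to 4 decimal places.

First eliminate the h^3 term (factor 2^3 = 8):
  B₁ = (8·(-0.335920) − (-0.518724))/7 = -0.309805
  B₂ = (8·(-0.313225) − (-0.335920))/7 = -0.309983
Then eliminate the h^5 term (factor 2^5 = 32):
  (32·(-0.309983) − (-0.309805))/31 = -0.309989

-0.3100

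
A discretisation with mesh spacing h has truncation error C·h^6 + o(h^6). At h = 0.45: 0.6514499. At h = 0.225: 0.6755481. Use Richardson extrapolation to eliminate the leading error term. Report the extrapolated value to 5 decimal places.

Extrapolated value = (64·A(h/2) − A(h)) / (64 − 1)
= (64·0.6755481 − 0.6514499) / 63
= 42.5836285 / 63 = 0.6759306

0.67593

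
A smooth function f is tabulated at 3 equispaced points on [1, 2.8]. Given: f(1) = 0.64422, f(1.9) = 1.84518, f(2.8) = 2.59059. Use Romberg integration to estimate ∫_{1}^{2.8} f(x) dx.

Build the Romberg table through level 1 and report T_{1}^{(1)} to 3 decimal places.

3.185

T_{0}^{(0)} (trapezoid, 1 panel, h=1.8000): 2.91133
T_{1}^{(0)} (trapezoid, 2 panels, h=0.9000): 3.11633
T_{1}^{(1)} = 3.11633 + (3.11633 − 2.91133)/3 = 3.18466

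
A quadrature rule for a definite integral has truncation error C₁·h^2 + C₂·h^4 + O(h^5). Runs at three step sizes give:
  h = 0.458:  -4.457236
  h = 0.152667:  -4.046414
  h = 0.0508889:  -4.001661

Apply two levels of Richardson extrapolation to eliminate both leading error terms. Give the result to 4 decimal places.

First eliminate the h^2 term (factor 3^2 = 9):
  B₁ = (9·(-4.046414) − (-4.457236))/8 = -3.995061
  B₂ = (9·(-4.001661) − (-4.046414))/8 = -3.996067
Then eliminate the h^4 term (factor 3^4 = 81):
  (81·(-3.996067) − (-3.995061))/80 = -3.996080

-3.9961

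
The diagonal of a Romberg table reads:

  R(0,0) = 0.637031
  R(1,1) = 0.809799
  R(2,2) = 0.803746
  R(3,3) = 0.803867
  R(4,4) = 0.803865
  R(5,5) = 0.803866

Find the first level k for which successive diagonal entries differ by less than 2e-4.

|R(1,1) − R(0,0)| = 0.172768 ≥ 2e-4
|R(2,2) − R(1,1)| = 0.006053 ≥ 2e-4
|R(3,3) − R(2,2)| = 0.000121 < 2e-4

k = 3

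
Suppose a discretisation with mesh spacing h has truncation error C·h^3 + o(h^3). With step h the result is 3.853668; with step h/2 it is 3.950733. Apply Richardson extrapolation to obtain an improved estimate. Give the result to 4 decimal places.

The leading error scales as h^3; refining by a factor of 2 reduces it by 2^3 = 8.
Extrapolated value = (8·A(h/2) − A(h)) / (8 − 1)
= (8·3.950733 − 3.853668) / 7
= 27.752196 / 7 = 3.964599

3.9646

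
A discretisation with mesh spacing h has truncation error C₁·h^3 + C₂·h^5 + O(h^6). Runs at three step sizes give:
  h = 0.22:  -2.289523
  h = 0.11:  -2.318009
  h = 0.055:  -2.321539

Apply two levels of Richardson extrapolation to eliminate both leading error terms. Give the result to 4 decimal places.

-2.3220

First eliminate the h^3 term (factor 2^3 = 8):
  B₁ = (8·(-2.318009) − (-2.289523))/7 = -2.322078
  B₂ = (8·(-2.321539) − (-2.318009))/7 = -2.322043
Then eliminate the h^5 term (factor 2^5 = 32):
  (32·(-2.322043) − (-2.322078))/31 = -2.322042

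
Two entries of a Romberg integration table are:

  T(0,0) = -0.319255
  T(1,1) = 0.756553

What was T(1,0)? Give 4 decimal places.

0.4876

From T(1,1) = (4·T(1,0) − T(0,0))/3, solve for T(1,0):
4·T(1,0) = 3·0.756553 + (-0.319255) = 1.950404
T(1,0) = 0.487601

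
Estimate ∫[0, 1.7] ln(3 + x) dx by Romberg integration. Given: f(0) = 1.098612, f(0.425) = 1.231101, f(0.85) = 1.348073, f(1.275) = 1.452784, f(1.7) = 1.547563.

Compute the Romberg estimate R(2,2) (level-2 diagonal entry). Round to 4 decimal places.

R(0,0) (trapezoid, 1 panel, h=1.7000): 2.249249
R(1,0) (trapezoid, 2 panels, h=0.8500): 2.270486
R(2,0) (trapezoid, 4 panels, h=0.4250): 2.275894
R(1,1) = 2.270486 + (2.270486 − 2.249249)/3 = 2.277565
R(2,1) = 2.275894 + (2.275894 − 2.270486)/3 = 2.277697
R(2,2) = 2.277697 + (2.277697 − 2.277565)/15 = 2.277706

2.2777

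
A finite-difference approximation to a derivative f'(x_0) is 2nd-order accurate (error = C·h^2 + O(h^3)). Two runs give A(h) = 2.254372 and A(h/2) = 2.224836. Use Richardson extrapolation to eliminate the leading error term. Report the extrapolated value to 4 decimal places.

The leading error scales as h^2; refining by a factor of 2 reduces it by 2^2 = 4.
Extrapolated value = (4·A(h/2) − A(h)) / (4 − 1)
= (4·2.224836 − 2.254372) / 3
= 6.644972 / 3 = 2.214991

2.2150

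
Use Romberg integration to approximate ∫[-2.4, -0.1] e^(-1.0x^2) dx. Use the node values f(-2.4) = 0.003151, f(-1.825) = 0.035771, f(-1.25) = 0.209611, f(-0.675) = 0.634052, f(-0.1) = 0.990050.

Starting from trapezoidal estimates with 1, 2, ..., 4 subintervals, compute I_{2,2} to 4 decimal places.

I_{0,0} (trapezoid, 1 panel, h=2.3000): 1.142181
I_{1,0} (trapezoid, 2 panels, h=1.1500): 0.812143
I_{2,0} (trapezoid, 4 panels, h=0.5750): 0.791220
I_{1,1} = 0.812143 + (0.812143 − 1.142181)/3 = 0.702130
I_{2,1} = 0.791220 + (0.791220 − 0.812143)/3 = 0.784246
I_{2,2} = 0.784246 + (0.784246 − 0.702130)/15 = 0.789720

0.7897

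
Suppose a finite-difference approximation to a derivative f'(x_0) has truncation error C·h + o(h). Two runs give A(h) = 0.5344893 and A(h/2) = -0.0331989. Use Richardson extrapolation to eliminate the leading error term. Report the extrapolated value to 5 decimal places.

-0.60089

The leading error scales as h; refining by a factor of 2 reduces it by 2^1 = 2.
Extrapolated value = (2·A(h/2) − A(h)) / (2 − 1)
= (2·(-0.0331989) − 0.5344893) / 1
= -0.6008871 / 1 = -0.6008871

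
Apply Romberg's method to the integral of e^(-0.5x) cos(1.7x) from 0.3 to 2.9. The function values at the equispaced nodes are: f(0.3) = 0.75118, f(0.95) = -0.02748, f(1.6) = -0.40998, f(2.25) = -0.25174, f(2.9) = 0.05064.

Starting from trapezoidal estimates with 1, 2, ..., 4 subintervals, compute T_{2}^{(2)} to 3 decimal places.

-0.238

T_{0}^{(0)} (trapezoid, 1 panel, h=2.6000): 1.04237
T_{1}^{(0)} (trapezoid, 2 panels, h=1.3000): -0.01179
T_{2}^{(0)} (trapezoid, 4 panels, h=0.6500): -0.18739
T_{1}^{(1)} = -0.01179 + (-0.01179 − 1.04237)/3 = -0.36318
T_{2}^{(1)} = -0.18739 + (-0.18739 − (-0.01179))/3 = -0.24592
T_{2}^{(2)} = -0.24592 + (-0.24592 − (-0.36318))/15 = -0.23810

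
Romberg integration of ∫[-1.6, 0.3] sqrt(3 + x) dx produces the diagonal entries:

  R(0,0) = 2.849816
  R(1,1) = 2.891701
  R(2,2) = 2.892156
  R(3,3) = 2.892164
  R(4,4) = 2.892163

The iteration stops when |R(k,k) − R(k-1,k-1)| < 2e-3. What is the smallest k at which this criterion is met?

|R(1,1) − R(0,0)| = 0.041885 ≥ 2e-3
|R(2,2) − R(1,1)| = 0.000455 < 2e-3

k = 2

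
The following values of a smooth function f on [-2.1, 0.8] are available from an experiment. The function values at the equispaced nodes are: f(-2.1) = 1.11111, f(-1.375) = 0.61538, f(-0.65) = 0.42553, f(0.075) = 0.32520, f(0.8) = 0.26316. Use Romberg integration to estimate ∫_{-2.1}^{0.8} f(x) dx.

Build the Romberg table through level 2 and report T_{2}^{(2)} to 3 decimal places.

T_{0}^{(0)} (trapezoid, 1 panel, h=2.9000): 1.99269
T_{1}^{(0)} (trapezoid, 2 panels, h=1.4500): 1.61336
T_{2}^{(0)} (trapezoid, 4 panels, h=0.7250): 1.48860
T_{1}^{(1)} = 1.61336 + (1.61336 − 1.99269)/3 = 1.48692
T_{2}^{(1)} = 1.48860 + (1.48860 − 1.61336)/3 = 1.44701
T_{2}^{(2)} = 1.44701 + (1.44701 − 1.48692)/15 = 1.44435

1.444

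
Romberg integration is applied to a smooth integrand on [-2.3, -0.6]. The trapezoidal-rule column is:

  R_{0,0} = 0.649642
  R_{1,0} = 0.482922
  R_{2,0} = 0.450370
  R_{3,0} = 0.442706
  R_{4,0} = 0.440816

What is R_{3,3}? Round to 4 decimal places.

0.4402

R_{1,1} = (4·0.482922 − 0.649642) / 3 = 0.427349
R_{2,1} = 0.450370 + (0.450370 − 0.482922)/3 = 0.439519
R_{3,1} = (4·0.442706 − 0.450370) / 3 = 0.440151
R_{2,2} = 0.439519 + (0.439519 − 0.427349)/15 = 0.440330
R_{3,2} = 0.440151 + (0.440151 − 0.439519)/15 = 0.440193
R_{3,3} = 0.440193 + (0.440193 − 0.440330)/63 = 0.440191
(Column j=1 coincides with Simpson's rule on the same nodes.)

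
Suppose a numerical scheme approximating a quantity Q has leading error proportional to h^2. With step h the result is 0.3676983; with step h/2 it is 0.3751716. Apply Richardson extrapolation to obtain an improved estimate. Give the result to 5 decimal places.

Extrapolated value = (4·A(h/2) − A(h)) / (4 − 1)
= (4·0.3751716 − 0.3676983) / 3
= 1.1329881 / 3 = 0.3776627

0.37766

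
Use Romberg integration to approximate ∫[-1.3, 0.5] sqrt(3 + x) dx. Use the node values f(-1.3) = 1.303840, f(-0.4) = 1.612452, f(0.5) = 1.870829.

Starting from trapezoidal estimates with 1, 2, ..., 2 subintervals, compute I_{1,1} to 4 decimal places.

I_{0,0} (trapezoid, 1 panel, h=1.8000): 2.857202
I_{1,0} (trapezoid, 2 panels, h=0.9000): 2.879808
I_{1,1} = 2.879808 + (2.879808 − 2.857202)/3 = 2.887343

2.8873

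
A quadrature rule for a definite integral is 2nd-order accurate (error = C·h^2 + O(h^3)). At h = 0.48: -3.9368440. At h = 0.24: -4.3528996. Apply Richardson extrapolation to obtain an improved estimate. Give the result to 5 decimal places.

-4.49158

The leading error scales as h^2; refining by a factor of 2 reduces it by 2^2 = 4.
Extrapolated value = (4·A(h/2) − A(h)) / (4 − 1)
= (4·(-4.3528996) − (-3.9368440)) / 3
= -13.4747544 / 3 = -4.4915848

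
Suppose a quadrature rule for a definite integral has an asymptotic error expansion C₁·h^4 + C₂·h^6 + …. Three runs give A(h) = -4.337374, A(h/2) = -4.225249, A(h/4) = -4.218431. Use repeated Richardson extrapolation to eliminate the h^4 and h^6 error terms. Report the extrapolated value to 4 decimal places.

-4.2180

First eliminate the h^4 term (factor 2^4 = 16):
  B₁ = (16·(-4.225249) − (-4.337374))/15 = -4.217774
  B₂ = (16·(-4.218431) − (-4.225249))/15 = -4.217976
Then eliminate the h^6 term (factor 2^6 = 64):
  (64·(-4.217976) − (-4.217774))/63 = -4.217979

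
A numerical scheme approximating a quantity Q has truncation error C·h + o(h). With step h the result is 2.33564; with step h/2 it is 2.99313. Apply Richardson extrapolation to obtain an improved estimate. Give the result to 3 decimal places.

3.651

Extrapolated value = (2·A(h/2) − A(h)) / (2 − 1)
= (2·2.99313 − 2.33564) / 1
= 3.65062 / 1 = 3.65062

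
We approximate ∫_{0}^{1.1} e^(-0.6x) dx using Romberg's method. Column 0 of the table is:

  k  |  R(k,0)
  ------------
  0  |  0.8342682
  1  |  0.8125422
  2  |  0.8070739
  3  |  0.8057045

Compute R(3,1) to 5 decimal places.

Richardson extrapolation on the trapezoidal column (denominator 4−1=3):
R(3,1) = (4·0.8057045 − 0.8070739) / 3 = 0.8052480

0.80525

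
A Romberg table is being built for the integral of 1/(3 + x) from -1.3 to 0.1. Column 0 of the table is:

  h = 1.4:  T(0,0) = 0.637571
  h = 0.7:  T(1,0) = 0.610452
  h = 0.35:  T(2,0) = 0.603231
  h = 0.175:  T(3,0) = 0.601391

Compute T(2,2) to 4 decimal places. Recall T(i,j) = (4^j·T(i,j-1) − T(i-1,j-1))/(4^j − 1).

0.6008

Richardson extrapolation on the trapezoidal column (denominator 4−1=3):
T(1,1) = 0.610452 + (0.610452 − 0.637571)/3 = 0.601412
T(2,1) = 0.603231 + (0.603231 − 0.610452)/3 = 0.600824
T(2,2) = (16·0.600824 − 0.601412) / 15 = 0.600785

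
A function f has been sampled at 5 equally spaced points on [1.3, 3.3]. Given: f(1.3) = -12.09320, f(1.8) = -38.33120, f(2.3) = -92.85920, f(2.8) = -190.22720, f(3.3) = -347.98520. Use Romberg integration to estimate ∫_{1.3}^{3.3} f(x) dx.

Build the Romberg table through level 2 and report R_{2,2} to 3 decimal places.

R_{0,0} (trapezoid, 1 panel, h=2.0000): -360.07840
R_{1,0} (trapezoid, 2 panels, h=1.0000): -272.89840
R_{2,0} (trapezoid, 4 panels, h=0.5000): -250.72840
R_{1,1} = -272.89840 + (-272.89840 − (-360.07840))/3 = -243.83840
R_{2,1} = -250.72840 + (-250.72840 − (-272.89840))/3 = -243.33840
R_{2,2} = -243.33840 + (-243.33840 − (-243.83840))/15 = -243.30507

-243.305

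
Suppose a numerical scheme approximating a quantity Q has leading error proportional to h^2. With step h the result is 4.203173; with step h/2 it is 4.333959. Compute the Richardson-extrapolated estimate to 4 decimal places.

The leading error scales as h^2; refining by a factor of 2 reduces it by 2^2 = 4.
Extrapolated value = (4·A(h/2) − A(h)) / (4 − 1)
= (4·4.333959 − 4.203173) / 3
= 13.132663 / 3 = 4.377554

4.3776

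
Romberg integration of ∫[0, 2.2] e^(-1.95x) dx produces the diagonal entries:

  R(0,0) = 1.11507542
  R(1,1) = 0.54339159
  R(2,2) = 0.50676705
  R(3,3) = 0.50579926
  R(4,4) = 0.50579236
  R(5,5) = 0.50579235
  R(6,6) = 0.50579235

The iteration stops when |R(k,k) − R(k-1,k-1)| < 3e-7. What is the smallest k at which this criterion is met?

|R(1,1) − R(0,0)| = 0.57168383 ≥ 3e-7
|R(2,2) − R(1,1)| = 0.03662454 ≥ 3e-7
|R(3,3) − R(2,2)| = 0.00096779 ≥ 3e-7
|R(4,4) − R(3,3)| = 0.00000690 ≥ 3e-7
|R(5,5) − R(4,4)| = 0.00000001 < 3e-7

k = 5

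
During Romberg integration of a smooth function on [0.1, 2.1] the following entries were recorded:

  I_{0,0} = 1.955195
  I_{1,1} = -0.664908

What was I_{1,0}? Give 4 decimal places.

From I_{1,1} = (4·I_{1,0} − I_{0,0})/3, solve for I_{1,0}:
4·I_{1,0} = 3·(-0.664908) + 1.955195 = -0.039529
I_{1,0} = -0.009882

-0.0099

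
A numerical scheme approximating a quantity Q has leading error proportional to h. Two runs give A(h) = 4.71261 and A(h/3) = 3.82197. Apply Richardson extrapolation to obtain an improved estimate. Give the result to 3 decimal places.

3.377

Extrapolated value = (3·A(h/3) − A(h)) / (3 − 1)
= (3·3.82197 − 4.71261) / 2
= 6.75330 / 2 = 3.37665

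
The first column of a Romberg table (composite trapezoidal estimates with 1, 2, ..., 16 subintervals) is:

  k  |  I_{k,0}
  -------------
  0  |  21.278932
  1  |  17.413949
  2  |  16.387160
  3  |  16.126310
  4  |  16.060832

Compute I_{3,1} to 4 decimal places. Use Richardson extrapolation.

16.0394

Richardson extrapolation on the trapezoidal column (denominator 4−1=3):
I_{3,1} = (4·16.126310 − 16.387160) / 3 = 16.039360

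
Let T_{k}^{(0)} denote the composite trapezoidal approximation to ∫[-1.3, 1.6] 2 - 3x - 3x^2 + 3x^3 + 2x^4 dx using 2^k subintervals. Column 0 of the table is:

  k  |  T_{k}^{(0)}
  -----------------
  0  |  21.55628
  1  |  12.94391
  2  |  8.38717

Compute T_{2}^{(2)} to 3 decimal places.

6.655

T_{1}^{(1)} = 12.94391 + (12.94391 − 21.55628)/3 = 10.07312
T_{2}^{(1)} = (4·8.38717 − 12.94391) / 3 = 6.86826
T_{2}^{(2)} = 6.86826 + (6.86826 − 10.07312)/15 = 6.65460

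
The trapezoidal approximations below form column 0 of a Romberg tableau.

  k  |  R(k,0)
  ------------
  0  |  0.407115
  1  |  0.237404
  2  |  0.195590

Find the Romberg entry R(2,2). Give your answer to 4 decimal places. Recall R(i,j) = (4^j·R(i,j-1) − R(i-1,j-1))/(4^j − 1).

0.1817

Richardson extrapolation on the trapezoidal column (denominator 4−1=3):
R(1,1) = (4·0.237404 − 0.407115) / 3 = 0.180834
R(2,1) = (4·0.195590 − 0.237404) / 3 = 0.181652
R(2,2) = 0.181652 + (0.181652 − 0.180834)/15 = 0.181707
(Column j=1 coincides with Simpson's rule on the same nodes.)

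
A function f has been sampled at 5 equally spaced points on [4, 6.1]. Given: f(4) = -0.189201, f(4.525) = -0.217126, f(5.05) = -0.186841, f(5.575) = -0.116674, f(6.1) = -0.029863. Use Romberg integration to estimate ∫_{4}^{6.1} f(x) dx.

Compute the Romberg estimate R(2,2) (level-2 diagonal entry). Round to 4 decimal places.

R(0,0) (trapezoid, 1 panel, h=2.1000): -0.230017
R(1,0) (trapezoid, 2 panels, h=1.0500): -0.311192
R(2,0) (trapezoid, 4 panels, h=0.5250): -0.330841
R(1,1) = -0.311192 + (-0.311192 − (-0.230017))/3 = -0.338250
R(2,1) = -0.330841 + (-0.330841 − (-0.311192))/3 = -0.337391
R(2,2) = -0.337391 + (-0.337391 − (-0.338250))/15 = -0.337334

-0.3373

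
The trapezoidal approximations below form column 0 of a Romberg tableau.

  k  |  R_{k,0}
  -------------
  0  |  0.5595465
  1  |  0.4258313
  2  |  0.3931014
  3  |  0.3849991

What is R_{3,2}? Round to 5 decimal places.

R_{2,1} = (4·0.3931014 − 0.4258313) / 3 = 0.3821914
R_{3,1} = (4·0.3849991 − 0.3931014) / 3 = 0.3822983
R_{3,2} = (16·0.3822983 − 0.3821914) / 15 = 0.3823054
(Column j=1 coincides with Simpson's rule on the same nodes.)

0.38231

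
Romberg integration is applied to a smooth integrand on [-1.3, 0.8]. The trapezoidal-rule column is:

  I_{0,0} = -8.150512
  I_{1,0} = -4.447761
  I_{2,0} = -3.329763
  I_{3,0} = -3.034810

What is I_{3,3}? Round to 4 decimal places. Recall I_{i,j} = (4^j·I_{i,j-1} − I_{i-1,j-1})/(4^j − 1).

I_{1,1} = -4.447761 + (-4.447761 − (-8.150512))/3 = -3.213511
I_{2,1} = (4·(-3.329763) − (-4.447761)) / 3 = -2.957097
I_{3,1} = -3.034810 + (-3.034810 − (-3.329763))/3 = -2.936492
I_{2,2} = (16·(-2.957097) − (-3.213511)) / 15 = -2.940003
I_{3,2} = -2.936492 + (-2.936492 − (-2.957097))/15 = -2.935118
I_{3,3} = -2.935118 + (-2.935118 − (-2.940003))/63 = -2.935040

-2.9350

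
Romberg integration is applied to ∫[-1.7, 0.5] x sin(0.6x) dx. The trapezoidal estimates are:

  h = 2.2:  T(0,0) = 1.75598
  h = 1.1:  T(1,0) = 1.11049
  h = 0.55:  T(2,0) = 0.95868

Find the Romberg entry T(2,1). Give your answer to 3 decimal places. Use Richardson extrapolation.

0.908

T(2,1) = (4·0.95868 − 1.11049) / 3 = 0.90808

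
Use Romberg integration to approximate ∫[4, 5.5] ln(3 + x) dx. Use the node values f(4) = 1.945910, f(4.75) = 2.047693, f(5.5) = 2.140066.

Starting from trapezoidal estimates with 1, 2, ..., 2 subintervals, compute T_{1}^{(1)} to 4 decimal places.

T_{0}^{(0)} (trapezoid, 1 panel, h=1.5000): 3.064482
T_{1}^{(0)} (trapezoid, 2 panels, h=0.7500): 3.068011
T_{1}^{(1)} = 3.068011 + (3.068011 − 3.064482)/3 = 3.069187

3.0692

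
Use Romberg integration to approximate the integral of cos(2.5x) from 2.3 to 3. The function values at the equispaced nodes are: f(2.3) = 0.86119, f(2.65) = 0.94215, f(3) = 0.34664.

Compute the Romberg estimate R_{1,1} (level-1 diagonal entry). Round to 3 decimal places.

R_{0,0} (trapezoid, 1 panel, h=0.7000): 0.42274
R_{1,0} (trapezoid, 2 panels, h=0.3500): 0.54112
R_{1,1} = 0.54112 + (0.54112 − 0.42274)/3 = 0.58058

0.581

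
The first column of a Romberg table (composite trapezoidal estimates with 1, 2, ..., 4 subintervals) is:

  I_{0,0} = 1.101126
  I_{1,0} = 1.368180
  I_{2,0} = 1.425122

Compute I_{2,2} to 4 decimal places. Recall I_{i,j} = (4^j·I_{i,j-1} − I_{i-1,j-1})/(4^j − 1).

Richardson extrapolation on the trapezoidal column (denominator 4−1=3):
I_{1,1} = 1.368180 + (1.368180 − 1.101126)/3 = 1.457198
I_{2,1} = (4·1.425122 − 1.368180) / 3 = 1.444103
I_{2,2} = 1.444103 + (1.444103 − 1.457198)/15 = 1.443230

1.4432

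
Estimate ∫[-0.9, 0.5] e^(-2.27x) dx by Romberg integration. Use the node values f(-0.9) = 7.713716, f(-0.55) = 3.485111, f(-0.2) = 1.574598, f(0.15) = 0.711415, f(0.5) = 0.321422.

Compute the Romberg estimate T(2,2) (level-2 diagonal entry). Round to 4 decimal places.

3.2578

T(0,0) (trapezoid, 1 panel, h=1.4000): 5.624597
T(1,0) (trapezoid, 2 panels, h=0.7000): 3.914517
T(2,0) (trapezoid, 4 panels, h=0.3500): 3.426043
T(1,1) = 3.914517 + (3.914517 − 5.624597)/3 = 3.344490
T(2,1) = 3.426043 + (3.426043 − 3.914517)/3 = 3.263218
T(2,2) = 3.263218 + (3.263218 − 3.344490)/15 = 3.257800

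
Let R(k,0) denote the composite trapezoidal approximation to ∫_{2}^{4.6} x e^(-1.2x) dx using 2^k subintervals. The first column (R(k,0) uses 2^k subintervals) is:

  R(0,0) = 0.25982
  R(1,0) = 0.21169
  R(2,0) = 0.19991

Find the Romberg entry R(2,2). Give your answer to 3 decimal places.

Richardson extrapolation on the trapezoidal column (denominator 4−1=3):
R(1,1) = 0.21169 + (0.21169 − 0.25982)/3 = 0.19565
R(2,1) = 0.19991 + (0.19991 − 0.21169)/3 = 0.19598
R(2,2) = 0.19598 + (0.19598 − 0.19565)/15 = 0.19600
(Column j=1 coincides with Simpson's rule on the same nodes.)

0.196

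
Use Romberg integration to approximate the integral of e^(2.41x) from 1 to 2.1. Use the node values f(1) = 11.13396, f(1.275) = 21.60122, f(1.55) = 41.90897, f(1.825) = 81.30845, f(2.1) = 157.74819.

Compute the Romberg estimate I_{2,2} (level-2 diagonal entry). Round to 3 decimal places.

I_{0,0} (trapezoid, 1 panel, h=1.1000): 92.88518
I_{1,0} (trapezoid, 2 panels, h=0.5500): 69.49252
I_{2,0} (trapezoid, 4 panels, h=0.2750): 63.04642
I_{1,1} = 69.49252 + (69.49252 − 92.88518)/3 = 61.69497
I_{2,1} = 63.04642 + (63.04642 − 69.49252)/3 = 60.89772
I_{2,2} = 60.89772 + (60.89772 − 61.69497)/15 = 60.84457

60.845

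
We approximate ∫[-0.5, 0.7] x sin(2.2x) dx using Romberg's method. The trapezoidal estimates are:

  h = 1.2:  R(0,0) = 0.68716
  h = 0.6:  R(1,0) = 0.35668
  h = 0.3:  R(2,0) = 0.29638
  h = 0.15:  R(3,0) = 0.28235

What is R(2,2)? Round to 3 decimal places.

Richardson extrapolation on the trapezoidal column (denominator 4−1=3):
R(1,1) = (4·0.35668 − 0.68716) / 3 = 0.24652
R(2,1) = (4·0.29638 − 0.35668) / 3 = 0.27628
R(2,2) = 0.27628 + (0.27628 − 0.24652)/15 = 0.27826
(Column j=1 coincides with Simpson's rule on the same nodes.)

0.278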